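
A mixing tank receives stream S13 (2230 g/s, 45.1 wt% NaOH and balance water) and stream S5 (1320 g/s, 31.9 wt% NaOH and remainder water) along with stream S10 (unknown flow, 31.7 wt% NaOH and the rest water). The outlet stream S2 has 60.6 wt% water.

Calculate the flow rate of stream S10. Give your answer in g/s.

365.1 g/s

Let S10 be the unknown flow. Total out = 3550 + S10.
water balance: 2123.2 + 0.683·S10 = 0.606·(3550 + S10)
(0.683 − 0.606)·S10 = 0.606×3550 − 2123.2 = 28.11
S10 = 28.11 / 0.077 = 365.06 g/s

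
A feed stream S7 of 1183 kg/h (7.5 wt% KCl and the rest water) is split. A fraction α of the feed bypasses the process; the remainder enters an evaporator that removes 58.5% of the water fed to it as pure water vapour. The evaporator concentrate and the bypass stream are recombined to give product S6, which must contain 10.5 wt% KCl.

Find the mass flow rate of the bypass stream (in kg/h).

All 1183×0.075 = 88.725 kg/h of KCl reaches S6, so S6 = 88.725/0.105 = 845 kg/h and vapour = 338 kg/h.
The evaporator receives (1−α)·1183 of feed at 0.925 water and removes 0.585 of that water:
0.585×0.925×(1−α)×1183 = 338
(1−α) = 338/640.15 = 0.5280;  α = 0.4720.
Bypass flow = 0.4720×1183 = 558.38 kg/h.

558.4 kg/h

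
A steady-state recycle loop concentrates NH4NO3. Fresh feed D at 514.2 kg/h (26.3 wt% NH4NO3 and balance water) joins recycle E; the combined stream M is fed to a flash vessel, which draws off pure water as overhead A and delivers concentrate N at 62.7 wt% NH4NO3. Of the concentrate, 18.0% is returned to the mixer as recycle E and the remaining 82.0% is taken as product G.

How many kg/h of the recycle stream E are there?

Overall NH4NO3 balance (none leaves overhead): NH4NO3 in fresh feed = NH4NO3 in product, i.e. 514.2×0.263 = (1−0.180)·N·0.627.
N = 135.23/(0.627×0.820) = 263.03 kg/h.
Recycle E = 0.180×263.03 = 47.346 kg/h.

47.35 kg/h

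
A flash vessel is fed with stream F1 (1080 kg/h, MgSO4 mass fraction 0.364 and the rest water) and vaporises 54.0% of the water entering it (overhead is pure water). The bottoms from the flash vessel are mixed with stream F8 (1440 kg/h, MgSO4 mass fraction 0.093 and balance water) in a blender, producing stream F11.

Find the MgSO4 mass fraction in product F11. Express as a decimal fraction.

Vapour removed = 0.540×0.636×1080 = 370.92 kg/h; concentrate = 709.08 kg/h.
MgSO4 reaching the mixer = 393.12 (from concentrate) + 1440×0.093 = 527.04 kg/h.
Product flow = 709.08 + 1440 = 2149.1 kg/h; MgSO4 fraction = 0.245.

0.245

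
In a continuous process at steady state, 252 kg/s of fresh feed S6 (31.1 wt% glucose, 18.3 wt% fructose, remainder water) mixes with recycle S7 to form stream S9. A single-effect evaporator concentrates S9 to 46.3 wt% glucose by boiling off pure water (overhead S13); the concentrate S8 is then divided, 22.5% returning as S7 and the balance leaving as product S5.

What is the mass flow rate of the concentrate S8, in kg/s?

218.4 kg/s

Overall glucose balance (none leaves overhead): glucose in fresh feed = glucose in product, i.e. 252×0.311 = (1−0.225)·S8·0.463.
S8 = 78.372/(0.463×0.775) = 218.41 kg/s.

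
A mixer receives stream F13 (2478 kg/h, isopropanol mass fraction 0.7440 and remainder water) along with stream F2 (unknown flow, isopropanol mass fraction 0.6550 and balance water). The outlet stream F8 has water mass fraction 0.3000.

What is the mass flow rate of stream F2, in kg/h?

2423 kg/h

Let F2 be the unknown flow. Total out = 2478 + F2.
water balance: 634.37 + 0.345·F2 = 0.300·(2478 + F2)
(0.345 − 0.300)·F2 = 0.300×2478 − 634.37 = 109.03
F2 = 109.03 / 0.045 = 2422.9 kg/h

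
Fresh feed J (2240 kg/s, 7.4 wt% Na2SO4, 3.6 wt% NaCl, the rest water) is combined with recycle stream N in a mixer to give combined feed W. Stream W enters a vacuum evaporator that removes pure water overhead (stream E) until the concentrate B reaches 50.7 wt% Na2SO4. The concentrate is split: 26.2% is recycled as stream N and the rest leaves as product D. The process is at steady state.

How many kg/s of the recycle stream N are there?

Overall Na2SO4 balance (none leaves overhead): Na2SO4 in fresh feed = Na2SO4 in product, i.e. 2240×0.074 = (1−0.262)·B·0.507.
B = 165.76/(0.507×0.738) = 443.01 kg/s.
Recycle N = 0.262×443.01 = 116.07 kg/s.

116.1 kg/s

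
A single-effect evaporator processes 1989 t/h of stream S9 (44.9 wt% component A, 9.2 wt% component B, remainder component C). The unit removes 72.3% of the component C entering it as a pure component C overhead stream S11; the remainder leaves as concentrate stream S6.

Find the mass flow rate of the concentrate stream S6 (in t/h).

component C entering = 1989×0.459 = 912.95 t/h; overhead removed = 0.723×912.95 = 660.06 t/h.
Concentrate = 1989 − 660.06 = 1328.9 t/h.

1329 t/h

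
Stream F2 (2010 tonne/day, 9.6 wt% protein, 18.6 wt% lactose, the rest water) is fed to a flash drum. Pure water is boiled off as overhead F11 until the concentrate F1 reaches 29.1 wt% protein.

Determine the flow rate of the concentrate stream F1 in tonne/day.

protein is conserved: 2010×0.096 = 192.96 tonne/day all reports to the concentrate.
Concentrate = 192.96/(target fraction) = 663.09 tonne/day.

663.1 tonne/day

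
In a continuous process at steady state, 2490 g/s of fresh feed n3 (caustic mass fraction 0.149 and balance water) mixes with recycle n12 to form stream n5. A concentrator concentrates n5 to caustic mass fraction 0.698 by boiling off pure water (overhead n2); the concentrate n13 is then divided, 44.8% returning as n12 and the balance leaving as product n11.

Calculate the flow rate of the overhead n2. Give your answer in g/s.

Overall caustic balance (none leaves overhead): caustic in fresh feed = caustic in product, i.e. 2490×0.149 = (1−0.448)·n13·0.698.
n13 = 371.01/(0.698×0.552) = 962.92 g/s.
Recycle n12 = 0.448×962.92 = 431.39 g/s.
Combined feed n5 = 2490 + 431.39 = 2921.4 g/s.
Overhead n2 = n5 − n13 = 2921.4 − 962.92 = 1958.5 g/s.

1958 g/s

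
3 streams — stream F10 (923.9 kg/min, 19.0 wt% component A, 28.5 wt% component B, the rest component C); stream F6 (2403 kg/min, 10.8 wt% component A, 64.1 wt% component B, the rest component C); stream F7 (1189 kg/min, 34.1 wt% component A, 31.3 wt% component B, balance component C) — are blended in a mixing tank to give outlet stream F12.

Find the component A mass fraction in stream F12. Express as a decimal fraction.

Total flow out = 923.9 + 2403 + 1189 = 4515.9 kg/min.
component A in = 923.9×0.190 + 2403×0.108 + 1189×0.341 = 840.51 kg/min.
component A mass fraction in F12 = 840.51/4515.9 = 0.186.

0.186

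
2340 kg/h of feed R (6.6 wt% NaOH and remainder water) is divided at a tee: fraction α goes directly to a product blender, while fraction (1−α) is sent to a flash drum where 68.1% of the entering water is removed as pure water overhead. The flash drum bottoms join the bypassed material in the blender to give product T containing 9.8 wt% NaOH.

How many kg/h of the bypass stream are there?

1139 kg/h

All 2340×0.066 = 154.44 kg/h of NaOH reaches T, so T = 154.44/0.098 = 1575.9 kg/h and vapour = 764.08 kg/h.
The evaporator receives (1−α)·2340 of feed at 0.934 water and removes 0.681 of that water:
0.681×0.934×(1−α)×2340 = 764.08
(1−α) = 764.08/1488.4 = 0.5134;  α = 0.4866.
Bypass flow = 0.4866×2340 = 1138.7 kg/h.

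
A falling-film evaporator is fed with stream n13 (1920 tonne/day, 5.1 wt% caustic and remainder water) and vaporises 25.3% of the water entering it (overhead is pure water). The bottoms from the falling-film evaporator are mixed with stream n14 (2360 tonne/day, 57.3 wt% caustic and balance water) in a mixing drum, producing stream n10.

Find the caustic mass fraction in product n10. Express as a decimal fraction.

0.380

Vapour removed = 0.253×0.949×1920 = 460.99 tonne/day; concentrate = 1459 tonne/day.
caustic reaching the mixer = 97.92 (from concentrate) + 2360×0.573 = 1450.2 tonne/day.
Product flow = 1459 + 2360 = 3819 tonne/day; caustic fraction = 0.380.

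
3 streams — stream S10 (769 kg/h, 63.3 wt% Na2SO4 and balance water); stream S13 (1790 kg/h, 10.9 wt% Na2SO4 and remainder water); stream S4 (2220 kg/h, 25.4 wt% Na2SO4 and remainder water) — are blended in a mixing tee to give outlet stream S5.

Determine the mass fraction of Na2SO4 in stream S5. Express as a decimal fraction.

0.261

Total flow out = 769 + 1790 + 2220 = 4779 kg/h.
Na2SO4 in = 769×0.633 + 1790×0.109 + 2220×0.254 = 1245.8 kg/h.
Na2SO4 mass fraction in S5 = 1245.8/4779 = 0.261.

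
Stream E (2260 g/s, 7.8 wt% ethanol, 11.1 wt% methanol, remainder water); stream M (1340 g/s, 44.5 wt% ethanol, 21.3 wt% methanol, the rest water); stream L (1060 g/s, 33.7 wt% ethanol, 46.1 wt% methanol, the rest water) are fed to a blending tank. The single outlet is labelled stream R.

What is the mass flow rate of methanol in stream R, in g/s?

methanol out = methanol in = 2260×0.111 + 1340×0.213 + 1060×0.461 = 1024.9 g/s.

1025 g/s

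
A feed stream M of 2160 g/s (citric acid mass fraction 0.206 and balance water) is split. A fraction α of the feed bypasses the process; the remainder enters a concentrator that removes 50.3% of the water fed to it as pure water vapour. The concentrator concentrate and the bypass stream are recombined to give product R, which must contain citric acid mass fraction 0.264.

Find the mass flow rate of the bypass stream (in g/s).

All 2160×0.206 = 444.96 g/s of citric acid reaches R, so R = 444.96/0.264 = 1685.5 g/s and vapour = 474.55 g/s.
The evaporator receives (1−α)·2160 of feed at 0.794 water and removes 0.503 of that water:
0.503×0.794×(1−α)×2160 = 474.55
(1−α) = 474.55/862.67 = 0.5501;  α = 0.4499.
Bypass flow = 0.4499×2160 = 971.8 g/s.

971.8 g/s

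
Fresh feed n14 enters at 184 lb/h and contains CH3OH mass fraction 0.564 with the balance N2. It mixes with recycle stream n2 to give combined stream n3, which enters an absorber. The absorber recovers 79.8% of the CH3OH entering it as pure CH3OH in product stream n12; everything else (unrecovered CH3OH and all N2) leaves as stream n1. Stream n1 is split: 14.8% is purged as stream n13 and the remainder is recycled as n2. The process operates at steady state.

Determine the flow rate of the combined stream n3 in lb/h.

N2 enters only via n14 and leaves only via the purge: 184×0.436 = 0.148×(N2 in n1), and the absorber passes all N2, so N2 in n3 = N2 in n1 = 542.05 lb/h.
CH3OH in n3: m_A = 184×0.564 + (1−0.148)·(1−0.798)·m_A, so m_A = 103.78/0.8279 = 125.35 lb/h.
n3 = 125.35 + 542.05 = 667.4 lb/h.

667.4 lb/h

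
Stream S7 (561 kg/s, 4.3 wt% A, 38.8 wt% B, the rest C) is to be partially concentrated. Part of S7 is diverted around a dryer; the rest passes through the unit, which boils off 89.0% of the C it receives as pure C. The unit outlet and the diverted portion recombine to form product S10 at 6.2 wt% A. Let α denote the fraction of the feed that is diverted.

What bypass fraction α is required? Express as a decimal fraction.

All 561×0.043 = 24.123 kg/s of A reaches S10, so S10 = 24.123/0.062 = 389.08 kg/s and vapour = 171.92 kg/s.
The evaporator receives (1−α)·561 of feed at 0.569 C and removes 0.890 of that C:
0.890×0.569×(1−α)×561 = 171.92
(1−α) = 171.92/284.1 = 0.6051;  α = 0.3949.

0.395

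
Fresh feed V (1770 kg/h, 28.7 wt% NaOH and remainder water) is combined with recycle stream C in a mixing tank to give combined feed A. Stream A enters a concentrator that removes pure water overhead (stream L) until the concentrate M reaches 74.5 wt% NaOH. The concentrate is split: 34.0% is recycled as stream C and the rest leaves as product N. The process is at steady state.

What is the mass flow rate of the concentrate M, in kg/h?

1033 kg/h

Overall NaOH balance (none leaves overhead): NaOH in fresh feed = NaOH in product, i.e. 1770×0.287 = (1−0.340)·M·0.745.
M = 507.99/(0.745×0.660) = 1033.1 kg/h.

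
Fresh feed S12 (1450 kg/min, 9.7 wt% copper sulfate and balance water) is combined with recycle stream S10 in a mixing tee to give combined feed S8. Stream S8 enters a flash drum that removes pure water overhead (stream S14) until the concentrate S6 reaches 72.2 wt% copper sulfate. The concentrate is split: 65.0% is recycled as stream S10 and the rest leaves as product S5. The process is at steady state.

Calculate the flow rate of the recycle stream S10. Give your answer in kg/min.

Overall copper sulfate balance (none leaves overhead): copper sulfate in fresh feed = copper sulfate in product, i.e. 1450×0.097 = (1−0.650)·S6·0.722.
S6 = 140.65/(0.722×0.350) = 556.59 kg/min.
Recycle S10 = 0.650×556.59 = 361.78 kg/min.

361.8 kg/min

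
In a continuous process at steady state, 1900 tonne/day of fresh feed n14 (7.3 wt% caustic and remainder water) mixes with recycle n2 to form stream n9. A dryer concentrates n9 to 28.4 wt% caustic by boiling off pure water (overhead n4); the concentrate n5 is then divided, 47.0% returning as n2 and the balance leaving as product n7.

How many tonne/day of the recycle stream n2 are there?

433.1 tonne/day

Overall caustic balance (none leaves overhead): caustic in fresh feed = caustic in product, i.e. 1900×0.073 = (1−0.470)·n5·0.284.
n5 = 138.7/(0.284×0.530) = 921.47 tonne/day.
Recycle n2 = 0.470×921.47 = 433.09 tonne/day.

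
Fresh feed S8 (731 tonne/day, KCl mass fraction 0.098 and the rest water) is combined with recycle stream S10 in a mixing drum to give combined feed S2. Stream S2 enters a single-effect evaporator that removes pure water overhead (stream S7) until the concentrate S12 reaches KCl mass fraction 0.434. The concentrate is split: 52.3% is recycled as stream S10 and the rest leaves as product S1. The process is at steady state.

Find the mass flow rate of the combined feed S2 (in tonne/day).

912 tonne/day

Overall KCl balance (none leaves overhead): KCl in fresh feed = KCl in product, i.e. 731×0.098 = (1−0.523)·S12·0.434.
S12 = 71.638/(0.434×0.477) = 346.05 tonne/day.
Recycle S10 = 0.523×346.05 = 180.98 tonne/day.
Combined feed S2 = 731 + 180.98 = 911.98 tonne/day.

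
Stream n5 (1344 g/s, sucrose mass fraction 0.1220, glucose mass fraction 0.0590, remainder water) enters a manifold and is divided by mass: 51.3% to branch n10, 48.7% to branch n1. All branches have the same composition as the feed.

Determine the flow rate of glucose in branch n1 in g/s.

38.62 g/s

Branch n1 total = 0.487×1344 = 654.53 g/s.
glucose in n1 = 0.059×654.53 = 38.617 g/s.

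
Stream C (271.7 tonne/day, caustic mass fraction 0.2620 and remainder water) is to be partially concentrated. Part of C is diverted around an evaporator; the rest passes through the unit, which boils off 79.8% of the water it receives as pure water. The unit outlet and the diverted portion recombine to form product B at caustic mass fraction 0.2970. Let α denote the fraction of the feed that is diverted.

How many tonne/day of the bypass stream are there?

217.3 tonne/day

All 271.7×0.262 = 71.185 tonne/day of caustic reaches B, so B = 71.185/0.297 = 239.68 tonne/day and vapour = 32.019 tonne/day.
The evaporator receives (1−α)·271.7 of feed at 0.738 water and removes 0.798 of that water:
0.798×0.738×(1−α)×271.7 = 32.019
(1−α) = 32.019/160.01 = 0.2001;  α = 0.7999.
Bypass flow = 0.7999×271.7 = 217.33 tonne/day.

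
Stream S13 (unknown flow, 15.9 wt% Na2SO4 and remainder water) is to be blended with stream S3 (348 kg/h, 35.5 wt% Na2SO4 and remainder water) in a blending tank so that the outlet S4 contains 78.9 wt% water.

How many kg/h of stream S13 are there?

Let S13 be the unknown flow. Total out = 348 + S13.
water balance: 224.46 + 0.841·S13 = 0.789·(348 + S13)
(0.841 − 0.789)·S13 = 0.789×348 − 224.46 = 50.112
S13 = 50.112 / 0.052 = 963.69 kg/h

963.7 kg/h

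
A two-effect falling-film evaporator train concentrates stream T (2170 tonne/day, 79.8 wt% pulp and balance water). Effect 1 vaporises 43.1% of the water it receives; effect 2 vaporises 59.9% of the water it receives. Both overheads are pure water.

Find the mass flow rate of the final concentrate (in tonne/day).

1832 tonne/day

water in feed = 2170×0.202 = 438.34 tonne/day.
After stage 1: water left = (1−0.431)×438.34 = 249.42; stream total = 1981.1 tonne/day.
After stage 2: water left = (1−0.599)×249.42 = 100.02; final concentrate = 1831.7 tonne/day.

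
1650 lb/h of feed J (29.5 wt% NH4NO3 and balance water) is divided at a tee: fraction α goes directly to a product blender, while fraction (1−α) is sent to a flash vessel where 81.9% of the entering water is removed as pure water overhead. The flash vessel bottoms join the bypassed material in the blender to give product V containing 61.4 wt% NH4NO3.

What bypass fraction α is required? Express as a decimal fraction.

All 1650×0.295 = 486.75 lb/h of NH4NO3 reaches V, so V = 486.75/0.614 = 792.75 lb/h and vapour = 857.25 lb/h.
The evaporator receives (1−α)·1650 of feed at 0.705 water and removes 0.819 of that water:
0.819×0.705×(1−α)×1650 = 857.25
(1−α) = 857.25/952.7 = 0.8998;  α = 0.1002.

0.100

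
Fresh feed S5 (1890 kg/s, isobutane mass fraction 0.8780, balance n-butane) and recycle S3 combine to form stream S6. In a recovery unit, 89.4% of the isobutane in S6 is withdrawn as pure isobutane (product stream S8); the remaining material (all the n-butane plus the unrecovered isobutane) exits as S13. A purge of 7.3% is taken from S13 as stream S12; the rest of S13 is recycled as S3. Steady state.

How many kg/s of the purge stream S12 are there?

244.8 kg/s

n-butane enters only via S5 and leaves only via the purge: 1890×0.122 = 0.073×(n-butane in S13), and the recovery unit passes all n-butane, so n-butane in S6 = n-butane in S13 = 3158.6 kg/s.
isobutane in S6: m_A = 1890×0.878 + (1−0.073)·(1−0.894)·m_A, so m_A = 1659.4/0.9017 = 1840.2 kg/s.
S13 = (1−0.894)×1840.2 + 3158.6 = 3353.7 kg/s.
Purge S12 = 0.073×3353.7 = 244.82 kg/s.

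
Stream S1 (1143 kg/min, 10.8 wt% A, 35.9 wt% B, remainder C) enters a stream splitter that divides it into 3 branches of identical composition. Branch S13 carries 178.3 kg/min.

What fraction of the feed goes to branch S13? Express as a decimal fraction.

0.156

Fraction to S13 = 178.3/1143 = 0.1560.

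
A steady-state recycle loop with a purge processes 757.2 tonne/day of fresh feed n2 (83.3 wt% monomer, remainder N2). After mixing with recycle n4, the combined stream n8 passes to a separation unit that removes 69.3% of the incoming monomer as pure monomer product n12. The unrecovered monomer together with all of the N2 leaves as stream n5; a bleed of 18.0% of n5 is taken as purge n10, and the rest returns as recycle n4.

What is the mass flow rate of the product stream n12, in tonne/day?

monomer in n8: m_A = 757.2×0.833 + (1−0.180)·(1−0.693)·m_A, so m_A = 630.75/0.7483 = 842.95 tonne/day.
Product n12 = 0.693×842.95 = 584.17 tonne/day.

584.2 tonne/day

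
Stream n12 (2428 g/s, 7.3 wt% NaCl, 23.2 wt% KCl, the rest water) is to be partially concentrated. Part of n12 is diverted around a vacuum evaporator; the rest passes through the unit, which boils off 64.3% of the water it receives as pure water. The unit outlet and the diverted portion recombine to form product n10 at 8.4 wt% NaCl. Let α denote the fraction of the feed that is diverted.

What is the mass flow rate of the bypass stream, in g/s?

All 2428×0.073 = 177.24 g/s of NaCl reaches n10, so n10 = 177.24/0.084 = 2110 g/s and vapour = 317.95 g/s.
The evaporator receives (1−α)·2428 of feed at 0.695 water and removes 0.643 of that water:
0.643×0.695×(1−α)×2428 = 317.95
(1−α) = 317.95/1085 = 0.2930;  α = 0.7070.
Bypass flow = 0.7070×2428 = 1716.5 g/s.

1717 g/s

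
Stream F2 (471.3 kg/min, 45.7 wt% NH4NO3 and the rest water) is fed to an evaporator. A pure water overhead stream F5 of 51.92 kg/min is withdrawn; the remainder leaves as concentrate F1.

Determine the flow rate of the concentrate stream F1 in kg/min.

419.4 kg/min

Concentrate = 471.3 − 51.92 = 419.38 kg/min.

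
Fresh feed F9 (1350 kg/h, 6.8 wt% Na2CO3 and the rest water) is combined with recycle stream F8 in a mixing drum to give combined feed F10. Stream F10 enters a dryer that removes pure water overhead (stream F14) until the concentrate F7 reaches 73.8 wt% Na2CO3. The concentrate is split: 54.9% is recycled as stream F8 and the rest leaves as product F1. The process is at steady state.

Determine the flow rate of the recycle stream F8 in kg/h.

Overall Na2CO3 balance (none leaves overhead): Na2CO3 in fresh feed = Na2CO3 in product, i.e. 1350×0.068 = (1−0.549)·F7·0.738.
F7 = 91.8/(0.738×0.451) = 275.81 kg/h.
Recycle F8 = 0.549×275.81 = 151.42 kg/h.

151.4 kg/h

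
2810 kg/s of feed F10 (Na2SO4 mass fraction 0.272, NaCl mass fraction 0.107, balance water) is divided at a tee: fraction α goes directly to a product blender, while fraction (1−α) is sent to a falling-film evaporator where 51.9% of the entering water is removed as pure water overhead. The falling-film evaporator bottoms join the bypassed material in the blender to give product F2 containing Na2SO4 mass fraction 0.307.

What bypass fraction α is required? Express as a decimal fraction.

All 2810×0.272 = 764.32 kg/s of Na2SO4 reaches F2, so F2 = 764.32/0.307 = 2489.6 kg/s and vapour = 320.36 kg/s.
The evaporator receives (1−α)·2810 of feed at 0.621 water and removes 0.519 of that water:
0.519×0.621×(1−α)×2810 = 320.36
(1−α) = 320.36/905.66 = 0.3537;  α = 0.6463.

0.646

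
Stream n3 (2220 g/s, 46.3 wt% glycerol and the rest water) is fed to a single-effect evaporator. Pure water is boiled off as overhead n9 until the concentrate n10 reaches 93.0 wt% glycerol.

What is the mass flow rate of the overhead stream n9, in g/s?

1115 g/s

glycerol is conserved: 2220×0.463 = 1027.9 g/s all reports to the concentrate.
Concentrate = 1027.9/(target fraction) = 1105.2 g/s.
Overhead = 2220 − 1105.2 = 1114.8 g/s.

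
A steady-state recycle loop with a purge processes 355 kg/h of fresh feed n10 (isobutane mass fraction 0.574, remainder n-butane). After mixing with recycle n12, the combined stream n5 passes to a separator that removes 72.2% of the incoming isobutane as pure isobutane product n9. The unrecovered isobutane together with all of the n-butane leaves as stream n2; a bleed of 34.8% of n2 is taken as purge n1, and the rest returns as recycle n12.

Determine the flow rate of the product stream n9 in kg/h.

isobutane in n5: m_A = 355×0.574 + (1−0.348)·(1−0.722)·m_A, so m_A = 203.77/0.8187 = 248.88 kg/h.
Product n9 = 0.722×248.88 = 179.69 kg/h.

179.7 kg/h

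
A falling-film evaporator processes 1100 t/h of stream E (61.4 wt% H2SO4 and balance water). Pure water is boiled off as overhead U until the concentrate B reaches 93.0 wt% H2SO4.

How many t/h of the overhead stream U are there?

H2SO4 is conserved: 1100×0.614 = 675.4 t/h all reports to the concentrate.
Concentrate = 675.4/(target fraction) = 726.24 t/h.
Overhead = 1100 − 726.24 = 373.76 t/h.

373.8 t/h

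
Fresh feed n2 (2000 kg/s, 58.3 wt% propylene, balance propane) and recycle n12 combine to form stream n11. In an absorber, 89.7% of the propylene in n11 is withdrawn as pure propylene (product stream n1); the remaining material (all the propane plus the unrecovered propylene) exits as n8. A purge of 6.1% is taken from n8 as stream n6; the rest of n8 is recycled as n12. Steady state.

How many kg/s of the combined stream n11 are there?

14960 kg/s

propane enters only via n2 and leaves only via the purge: 2000×0.417 = 0.061×(propane in n8), and the absorber passes all propane, so propane in n11 = propane in n8 = 13672 kg/s.
propylene in n11: m_A = 2000×0.583 + (1−0.061)·(1−0.897)·m_A, so m_A = 1166/0.9033 = 1290.8 kg/s.
n11 = 1290.8 + 13672 = 14963 kg/s.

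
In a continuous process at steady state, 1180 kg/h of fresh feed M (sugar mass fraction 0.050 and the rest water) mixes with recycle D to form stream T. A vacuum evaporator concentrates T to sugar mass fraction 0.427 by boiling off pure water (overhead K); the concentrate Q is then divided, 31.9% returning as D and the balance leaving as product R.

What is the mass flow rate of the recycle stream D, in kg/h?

Overall sugar balance (none leaves overhead): sugar in fresh feed = sugar in product, i.e. 1180×0.050 = (1−0.319)·Q·0.427.
Q = 59/(0.427×0.681) = 202.9 kg/h.
Recycle D = 0.319×202.9 = 64.724 kg/h.

64.72 kg/h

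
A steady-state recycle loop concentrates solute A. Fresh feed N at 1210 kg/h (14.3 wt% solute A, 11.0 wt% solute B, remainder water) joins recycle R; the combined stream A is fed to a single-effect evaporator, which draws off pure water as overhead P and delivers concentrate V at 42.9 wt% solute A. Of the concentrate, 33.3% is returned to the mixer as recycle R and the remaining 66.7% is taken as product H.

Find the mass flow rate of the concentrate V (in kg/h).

Overall solute A balance (none leaves overhead): solute A in fresh feed = solute A in product, i.e. 1210×0.143 = (1−0.333)·V·0.429.
V = 173.03/(0.429×0.667) = 604.7 kg/h.

604.7 kg/h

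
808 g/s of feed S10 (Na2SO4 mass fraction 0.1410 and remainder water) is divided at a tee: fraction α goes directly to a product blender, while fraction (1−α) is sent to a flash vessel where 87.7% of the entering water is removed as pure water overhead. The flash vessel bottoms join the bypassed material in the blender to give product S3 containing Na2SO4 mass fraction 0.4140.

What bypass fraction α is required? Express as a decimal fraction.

All 808×0.141 = 113.93 g/s of Na2SO4 reaches S3, so S3 = 113.93/0.414 = 275.19 g/s and vapour = 532.81 g/s.
The evaporator receives (1−α)·808 of feed at 0.859 water and removes 0.877 of that water:
0.877×0.859×(1−α)×808 = 532.81
(1−α) = 532.81/608.7 = 0.8753;  α = 0.1247.

0.125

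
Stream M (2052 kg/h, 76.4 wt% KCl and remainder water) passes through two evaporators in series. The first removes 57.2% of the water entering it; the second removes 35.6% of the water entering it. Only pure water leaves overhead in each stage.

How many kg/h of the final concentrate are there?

1701 kg/h

water in feed = 2052×0.236 = 484.27 kg/h.
After stage 1: water left = (1−0.572)×484.27 = 207.27; stream total = 1775 kg/h.
After stage 2: water left = (1−0.356)×207.27 = 133.48; final concentrate = 1701.2 kg/h.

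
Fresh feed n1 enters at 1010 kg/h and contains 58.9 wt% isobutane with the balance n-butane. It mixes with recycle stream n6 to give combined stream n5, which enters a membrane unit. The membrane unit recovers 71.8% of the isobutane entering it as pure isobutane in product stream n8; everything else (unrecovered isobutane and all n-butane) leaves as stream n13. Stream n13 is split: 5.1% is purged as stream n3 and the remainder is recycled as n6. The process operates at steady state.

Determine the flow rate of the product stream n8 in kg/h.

isobutane in n5: m_A = 1010×0.589 + (1−0.051)·(1−0.718)·m_A, so m_A = 594.89/0.7324 = 812.27 kg/h.
Product n8 = 0.718×812.27 = 583.21 kg/h.

583.2 kg/h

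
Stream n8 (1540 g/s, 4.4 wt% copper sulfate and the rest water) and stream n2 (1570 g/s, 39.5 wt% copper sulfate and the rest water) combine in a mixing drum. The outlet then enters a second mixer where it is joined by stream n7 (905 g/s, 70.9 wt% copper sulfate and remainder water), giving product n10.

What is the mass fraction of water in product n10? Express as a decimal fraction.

Overall, product flow = 4015 g/s.
water in = 1540×0.956 + 1570×0.605 + 905×0.291 = 2685.4 g/s.
water fraction in n10 = 0.669.

0.669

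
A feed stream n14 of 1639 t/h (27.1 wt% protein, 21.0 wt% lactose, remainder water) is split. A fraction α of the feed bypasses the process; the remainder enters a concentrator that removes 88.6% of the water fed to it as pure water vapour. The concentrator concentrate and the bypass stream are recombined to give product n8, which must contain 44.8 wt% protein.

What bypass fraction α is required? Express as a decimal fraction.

All 1639×0.271 = 444.17 t/h of protein reaches n8, so n8 = 444.17/0.448 = 991.45 t/h and vapour = 647.55 t/h.
The evaporator receives (1−α)·1639 of feed at 0.519 water and removes 0.886 of that water:
0.886×0.519×(1−α)×1639 = 647.55
(1−α) = 647.55/753.67 = 0.8592;  α = 0.1408.

0.141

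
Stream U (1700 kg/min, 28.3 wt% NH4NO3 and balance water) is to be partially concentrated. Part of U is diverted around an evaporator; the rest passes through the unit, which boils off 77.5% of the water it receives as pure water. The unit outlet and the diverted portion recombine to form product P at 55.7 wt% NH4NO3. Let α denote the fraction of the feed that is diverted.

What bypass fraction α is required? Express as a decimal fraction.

0.115

All 1700×0.283 = 481.1 kg/min of NH4NO3 reaches P, so P = 481.1/0.557 = 863.73 kg/min and vapour = 836.27 kg/min.
The evaporator receives (1−α)·1700 of feed at 0.717 water and removes 0.775 of that water:
0.775×0.717×(1−α)×1700 = 836.27
(1−α) = 836.27/944.65 = 0.8853;  α = 0.1147.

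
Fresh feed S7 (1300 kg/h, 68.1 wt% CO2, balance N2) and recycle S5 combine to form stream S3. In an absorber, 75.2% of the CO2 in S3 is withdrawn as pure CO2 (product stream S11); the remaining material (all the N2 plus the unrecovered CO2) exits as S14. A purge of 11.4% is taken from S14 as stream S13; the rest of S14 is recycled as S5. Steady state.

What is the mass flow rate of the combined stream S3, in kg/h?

4772 kg/h

N2 enters only via S7 and leaves only via the purge: 1300×0.319 = 0.114×(N2 in S14), and the absorber passes all N2, so N2 in S3 = N2 in S14 = 3637.7 kg/h.
CO2 in S3: m_A = 1300×0.681 + (1−0.114)·(1−0.752)·m_A, so m_A = 885.3/0.7803 = 1134.6 kg/h.
S3 = 1134.6 + 3637.7 = 4772.3 kg/h.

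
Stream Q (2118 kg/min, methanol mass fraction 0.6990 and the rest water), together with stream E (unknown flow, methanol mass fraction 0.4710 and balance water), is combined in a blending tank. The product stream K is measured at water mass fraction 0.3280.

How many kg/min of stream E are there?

Let E be the unknown flow. Total out = 2118 + E.
water balance: 637.52 + 0.529·E = 0.328·(2118 + E)
(0.529 − 0.328)·E = 0.328×2118 − 637.52 = 57.186
E = 57.186 / 0.201 = 284.51 kg/min

284.5 kg/min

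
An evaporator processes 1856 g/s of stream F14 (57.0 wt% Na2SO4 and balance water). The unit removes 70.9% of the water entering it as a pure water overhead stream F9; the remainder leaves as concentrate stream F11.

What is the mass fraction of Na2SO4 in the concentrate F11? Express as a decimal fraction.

Na2SO4 is not removed: 1856×0.570 = 1057.9 g/s of Na2SO4 enters F11.
water entering = 1856×0.430 = 798.08 g/s; overhead removed = 0.709×798.08 = 565.84 g/s.
Concentrate = 1856 − 565.84 = 1290.2 g/s.
Mass fraction = 1057.9/1290.2 = 0.820.

0.820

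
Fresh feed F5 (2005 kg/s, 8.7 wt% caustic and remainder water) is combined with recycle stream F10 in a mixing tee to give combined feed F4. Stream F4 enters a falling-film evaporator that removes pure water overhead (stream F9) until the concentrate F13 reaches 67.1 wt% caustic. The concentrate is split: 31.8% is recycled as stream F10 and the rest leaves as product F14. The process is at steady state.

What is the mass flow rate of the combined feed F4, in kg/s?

Overall caustic balance (none leaves overhead): caustic in fresh feed = caustic in product, i.e. 2005×0.087 = (1−0.318)·F13·0.671.
F13 = 174.43/(0.671×0.682) = 381.18 kg/s.
Recycle F10 = 0.318×381.18 = 121.21 kg/s.
Combined feed F4 = 2005 + 121.21 = 2126.2 kg/s.

2126 kg/s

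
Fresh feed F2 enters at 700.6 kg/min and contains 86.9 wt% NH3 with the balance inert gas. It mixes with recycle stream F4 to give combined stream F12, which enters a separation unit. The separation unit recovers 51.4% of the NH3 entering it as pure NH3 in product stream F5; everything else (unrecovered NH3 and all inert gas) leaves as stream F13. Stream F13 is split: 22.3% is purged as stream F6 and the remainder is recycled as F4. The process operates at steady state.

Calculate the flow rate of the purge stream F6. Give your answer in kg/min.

inert gas enters only via F2 and leaves only via the purge: 700.6×0.131 = 0.223×(inert gas in F13), and the separation unit passes all inert gas, so inert gas in F12 = inert gas in F13 = 411.56 kg/min.
NH3 in F12: m_A = 700.6×0.869 + (1−0.223)·(1−0.514)·m_A, so m_A = 608.82/0.6224 = 978.22 kg/min.
F13 = (1−0.514)×978.22 + 411.56 = 886.98 kg/min.
Purge F6 = 0.223×886.98 = 197.8 kg/min.

197.8 kg/min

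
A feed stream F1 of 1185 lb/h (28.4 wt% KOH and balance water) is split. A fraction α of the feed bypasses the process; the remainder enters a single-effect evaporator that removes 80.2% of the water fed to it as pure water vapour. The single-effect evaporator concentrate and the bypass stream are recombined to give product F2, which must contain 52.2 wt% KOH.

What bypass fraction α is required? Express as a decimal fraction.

All 1185×0.284 = 336.54 lb/h of KOH reaches F2, so F2 = 336.54/0.522 = 644.71 lb/h and vapour = 540.29 lb/h.
The evaporator receives (1−α)·1185 of feed at 0.716 water and removes 0.802 of that water:
0.802×0.716×(1−α)×1185 = 540.29
(1−α) = 540.29/680.46 = 0.7940;  α = 0.2060.

0.206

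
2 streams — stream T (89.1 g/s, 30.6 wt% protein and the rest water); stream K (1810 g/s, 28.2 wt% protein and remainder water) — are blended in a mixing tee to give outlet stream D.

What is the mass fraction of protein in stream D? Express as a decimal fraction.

Total flow out = 89.1 + 1810 = 1899.1 g/s.
protein in = 89.1×0.306 + 1810×0.282 = 537.68 g/s.
protein mass fraction in D = 537.68/1899.1 = 0.283.

0.283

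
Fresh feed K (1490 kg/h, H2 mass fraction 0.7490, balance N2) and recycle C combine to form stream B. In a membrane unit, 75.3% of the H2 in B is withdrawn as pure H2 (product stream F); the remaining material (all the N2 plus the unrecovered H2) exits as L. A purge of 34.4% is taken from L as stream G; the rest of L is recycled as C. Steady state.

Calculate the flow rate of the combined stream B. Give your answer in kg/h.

N2 enters only via K and leaves only via the purge: 1490×0.251 = 0.344×(N2 in L), and the membrane unit passes all N2, so N2 in B = N2 in L = 1087.2 kg/h.
H2 in B: m_A = 1490×0.749 + (1−0.344)·(1−0.753)·m_A, so m_A = 1116/0.8380 = 1331.8 kg/h.
B = 1331.8 + 1087.2 = 2419 kg/h.

2419 kg/h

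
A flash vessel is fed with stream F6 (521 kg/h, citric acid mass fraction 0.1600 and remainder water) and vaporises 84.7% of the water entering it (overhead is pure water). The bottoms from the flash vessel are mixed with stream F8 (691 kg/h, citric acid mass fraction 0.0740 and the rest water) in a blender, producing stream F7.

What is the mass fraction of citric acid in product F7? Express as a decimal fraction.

Vapour removed = 0.847×0.840×521 = 370.68 kg/h; concentrate = 150.32 kg/h.
citric acid reaching the mixer = 83.36 (from concentrate) + 691×0.074 = 134.49 kg/h.
Product flow = 150.32 + 691 = 841.32 kg/h; citric acid fraction = 0.1599.

0.1599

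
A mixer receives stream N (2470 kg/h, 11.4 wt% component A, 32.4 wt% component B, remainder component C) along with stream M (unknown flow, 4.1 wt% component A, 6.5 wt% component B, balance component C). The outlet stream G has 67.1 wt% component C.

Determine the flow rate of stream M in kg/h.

1207 kg/h

Let M be the unknown flow. Total out = 2470 + M.
component C balance: 1388.1 + 0.894·M = 0.671·(2470 + M)
(0.894 − 0.671)·M = 0.671×2470 − 1388.1 = 269.23
M = 269.23 / 0.223 = 1207.3 kg/h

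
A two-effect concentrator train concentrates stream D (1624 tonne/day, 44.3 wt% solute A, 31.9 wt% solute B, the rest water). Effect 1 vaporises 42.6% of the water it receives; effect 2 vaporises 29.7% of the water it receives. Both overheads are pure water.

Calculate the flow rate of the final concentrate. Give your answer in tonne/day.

1393 tonne/day

water in feed = 1624×0.238 = 386.51 tonne/day.
After stage 1: water left = (1−0.426)×386.51 = 221.86; stream total = 1459.3 tonne/day.
After stage 2: water left = (1−0.297)×221.86 = 155.97; final concentrate = 1393.5 tonne/day.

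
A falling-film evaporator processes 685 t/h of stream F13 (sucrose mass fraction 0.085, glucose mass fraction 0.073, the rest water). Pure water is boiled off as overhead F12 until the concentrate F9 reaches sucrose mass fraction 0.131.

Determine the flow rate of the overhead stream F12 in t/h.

sucrose is conserved: 685×0.085 = 58.225 t/h all reports to the concentrate.
Concentrate = 58.225/(target fraction) = 444.47 t/h.
Overhead = 685 − 444.47 = 240.53 t/h.

240.5 t/h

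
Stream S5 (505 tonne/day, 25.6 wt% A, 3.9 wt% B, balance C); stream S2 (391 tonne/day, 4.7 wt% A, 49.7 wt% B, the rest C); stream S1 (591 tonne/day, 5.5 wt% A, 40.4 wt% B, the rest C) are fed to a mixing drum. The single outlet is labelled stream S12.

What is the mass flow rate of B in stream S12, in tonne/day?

452.8 tonne/day

B out = B in = 505×0.039 + 391×0.497 + 591×0.404 = 452.79 tonne/day.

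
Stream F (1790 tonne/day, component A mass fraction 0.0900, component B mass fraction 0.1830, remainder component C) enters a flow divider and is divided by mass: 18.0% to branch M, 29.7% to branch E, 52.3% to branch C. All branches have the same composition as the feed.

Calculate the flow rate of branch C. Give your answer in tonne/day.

Branch C flow = 0.523×1790 = 936.17 tonne/day.

936.2 tonne/day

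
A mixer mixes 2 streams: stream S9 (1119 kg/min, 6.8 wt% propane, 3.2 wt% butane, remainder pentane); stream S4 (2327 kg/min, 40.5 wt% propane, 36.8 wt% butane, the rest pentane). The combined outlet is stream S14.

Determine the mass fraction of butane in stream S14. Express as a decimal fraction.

Total flow out = 1119 + 2327 = 3446 kg/min.
butane in = 1119×0.032 + 2327×0.368 = 892.14 kg/min.
butane mass fraction in S14 = 892.14/3446 = 0.2589.

0.2589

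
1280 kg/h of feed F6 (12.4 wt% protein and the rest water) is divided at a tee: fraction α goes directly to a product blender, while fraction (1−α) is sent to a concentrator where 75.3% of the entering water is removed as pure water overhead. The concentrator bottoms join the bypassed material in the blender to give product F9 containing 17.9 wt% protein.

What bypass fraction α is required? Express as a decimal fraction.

0.534

All 1280×0.124 = 158.72 kg/h of protein reaches F9, so F9 = 158.72/0.179 = 886.7 kg/h and vapour = 393.3 kg/h.
The evaporator receives (1−α)·1280 of feed at 0.876 water and removes 0.753 of that water:
0.753×0.876×(1−α)×1280 = 393.3
(1−α) = 393.3/844.32 = 0.4658;  α = 0.5342.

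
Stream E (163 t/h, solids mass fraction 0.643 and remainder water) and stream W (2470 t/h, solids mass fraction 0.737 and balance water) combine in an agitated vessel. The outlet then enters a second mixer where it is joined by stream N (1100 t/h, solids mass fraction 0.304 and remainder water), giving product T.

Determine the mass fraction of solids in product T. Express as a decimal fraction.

Overall, product flow = 3733 t/h.
solids in = 163×0.643 + 2470×0.737 + 1100×0.304 = 2259.6 t/h.
solids fraction in T = 0.605.

0.605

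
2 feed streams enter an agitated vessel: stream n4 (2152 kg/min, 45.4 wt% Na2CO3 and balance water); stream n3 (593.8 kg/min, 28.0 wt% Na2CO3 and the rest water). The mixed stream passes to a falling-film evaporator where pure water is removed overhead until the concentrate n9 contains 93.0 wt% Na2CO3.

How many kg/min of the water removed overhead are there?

Na2CO3 entering = 2152×0.454 + 593.8×0.280 = 1143.3 kg/min.
All Na2CO3 reports to n9, so n9 = 1143.3/0.930 = 1229.3 kg/min.
Total feed = 2745.8 kg/min; overhead = 2745.8 − 1229.3 = 1516.5 kg/min.

1516 kg/min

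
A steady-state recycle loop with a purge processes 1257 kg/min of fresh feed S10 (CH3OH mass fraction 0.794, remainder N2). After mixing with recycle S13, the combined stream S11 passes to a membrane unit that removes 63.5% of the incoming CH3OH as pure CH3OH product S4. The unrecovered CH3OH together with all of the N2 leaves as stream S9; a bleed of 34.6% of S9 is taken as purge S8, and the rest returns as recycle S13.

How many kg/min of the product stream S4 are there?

832.5 kg/min

CH3OH in S11: m_A = 1257×0.794 + (1−0.346)·(1−0.635)·m_A, so m_A = 998.06/0.7613 = 1311 kg/min.
Product S4 = 0.635×1311 = 832.49 kg/min.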